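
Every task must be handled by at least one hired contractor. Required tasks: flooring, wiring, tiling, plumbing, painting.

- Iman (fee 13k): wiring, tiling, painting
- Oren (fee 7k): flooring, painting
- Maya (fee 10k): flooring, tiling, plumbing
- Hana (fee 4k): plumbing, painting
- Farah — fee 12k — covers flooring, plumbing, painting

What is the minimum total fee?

23

This is a weighted set-cover instance.
The greedy cost-per-new-task heuristic would pick Hana, Maya, and Iman for 27, but a cheaper cover exists.
Choose Iman and Maya: together they cover flooring, wiring, tiling, plumbing, painting — every task.
Total fee: 13 + 10 = 23.
No cover costs less than 23.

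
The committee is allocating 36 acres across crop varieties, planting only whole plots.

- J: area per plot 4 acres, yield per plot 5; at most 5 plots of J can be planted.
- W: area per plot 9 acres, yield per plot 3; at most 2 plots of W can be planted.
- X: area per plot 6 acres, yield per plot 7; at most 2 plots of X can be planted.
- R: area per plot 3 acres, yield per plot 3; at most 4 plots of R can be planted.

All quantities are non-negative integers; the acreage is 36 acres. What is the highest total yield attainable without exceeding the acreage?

42

Take 5×J, 2×X, and 1×R: area 35 ≤ 36, yield 5·5 + 2·7 + 1·3 = 42.
J has the best ratio (5/4) and is taken to its limit of 5; remaining capacity is filled optimally with the others.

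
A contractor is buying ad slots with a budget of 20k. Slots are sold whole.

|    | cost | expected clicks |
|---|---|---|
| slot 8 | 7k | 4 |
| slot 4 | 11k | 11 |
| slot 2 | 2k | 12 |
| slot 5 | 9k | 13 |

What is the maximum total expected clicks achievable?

29

Take slot 8, slot 2, and slot 5: cost 7 + 2 + 9 = 18 ≤ 20, expected clicks 4 + 12 + 13 = 29.
No other feasible combination does better.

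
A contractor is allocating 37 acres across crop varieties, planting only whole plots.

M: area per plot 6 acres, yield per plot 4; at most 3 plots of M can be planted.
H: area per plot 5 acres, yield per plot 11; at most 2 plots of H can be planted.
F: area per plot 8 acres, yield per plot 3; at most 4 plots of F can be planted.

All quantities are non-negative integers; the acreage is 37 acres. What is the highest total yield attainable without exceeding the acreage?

37

This is a bounded integer knapsack.
H has the best ratio (11/5); taking only H gives at most 2×11 = 22 (stopped by the supply cap of 2).
Mixing does better — 3×M, 2×H, and 1×F: area 36 ≤ 37, yield 3·4 + 2·11 + 1·3 = 37.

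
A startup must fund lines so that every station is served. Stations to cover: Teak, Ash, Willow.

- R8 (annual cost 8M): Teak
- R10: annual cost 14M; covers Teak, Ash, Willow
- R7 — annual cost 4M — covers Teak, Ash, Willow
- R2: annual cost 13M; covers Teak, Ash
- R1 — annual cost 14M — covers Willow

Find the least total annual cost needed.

R7 alone covers Teak, Ash, Willow — every station.
Total annual cost: 4.

4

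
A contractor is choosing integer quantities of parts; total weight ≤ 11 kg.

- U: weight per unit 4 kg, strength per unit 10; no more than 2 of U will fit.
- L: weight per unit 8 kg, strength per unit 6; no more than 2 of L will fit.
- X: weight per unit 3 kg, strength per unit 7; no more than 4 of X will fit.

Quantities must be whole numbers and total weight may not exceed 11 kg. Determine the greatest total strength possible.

27

This is a bounded integer knapsack.
U has the best ratio (10/4); taking only U gives at most 2×10 = 20 (stopped by the weight limit).
Mixing does better — 2×U and 1×X: weight 11 ≤ 11, strength 2·10 + 1·7 = 27.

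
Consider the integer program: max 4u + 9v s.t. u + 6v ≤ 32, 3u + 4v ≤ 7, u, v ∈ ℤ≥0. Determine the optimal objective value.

13

(u,v)=(1,1): 1·1+6·1=7≤32, 3·1+4·1=7≤7, objective 13.
(u,v)=(0,1): 1·0+6·1=6≤32, 3·0+4·1=4≤7, objective 9.
(u,v)=(2,0): 1·2+6·0=2≤32, 3·2+4·0=6≤7, objective 8.
The best lattice point is (1,1), giving 13.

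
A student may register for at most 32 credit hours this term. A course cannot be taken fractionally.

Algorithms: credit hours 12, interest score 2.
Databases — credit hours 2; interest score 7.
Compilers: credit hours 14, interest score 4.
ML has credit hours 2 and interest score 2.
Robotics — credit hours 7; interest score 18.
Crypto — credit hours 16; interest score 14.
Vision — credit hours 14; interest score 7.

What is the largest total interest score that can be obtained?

41

This is an integer program with binary decision variables.
Allowing fractional choices, the relaxed optimum would be about 43.5, but courses are indivisible.
ML + Robotics + Crypto: credit hours 2 + 7 + 16 = 25 ≤ 32, interest score 2 + 18 + 14 = 34.
Databases + Robotics + Crypto: credit hours 2 + 7 + 16 = 25 ≤ 32, interest score 7 + 18 + 14 = 39.
Databases + ML + Robotics + Crypto: credit hours 2 + 2 + 7 + 16 = 27 ≤ 32, interest score 7 + 2 + 18 + 14 = 41.
Best is Databases, ML, Robotics, and Crypto with total interest score 41.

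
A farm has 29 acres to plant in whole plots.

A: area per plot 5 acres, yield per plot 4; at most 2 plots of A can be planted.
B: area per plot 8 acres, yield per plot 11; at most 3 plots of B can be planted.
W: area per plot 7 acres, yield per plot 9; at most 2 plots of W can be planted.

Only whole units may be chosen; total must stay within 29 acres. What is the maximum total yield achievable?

This is a bounded integer knapsack.
B has the best ratio (11/8); taking only B gives at most 3×11 = 33 (stopped by the area limit).
Mixing does better — 1×A and 3×B: area 29 ≤ 29, yield 1·4 + 3·11 = 37.

37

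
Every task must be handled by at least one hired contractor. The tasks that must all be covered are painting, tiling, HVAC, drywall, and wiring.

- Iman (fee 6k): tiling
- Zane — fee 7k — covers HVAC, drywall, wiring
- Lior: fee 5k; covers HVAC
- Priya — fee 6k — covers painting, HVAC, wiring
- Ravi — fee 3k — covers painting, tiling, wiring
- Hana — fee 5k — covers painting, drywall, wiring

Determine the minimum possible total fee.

10

Choose Zane and Ravi: together they cover painting, tiling, HVAC, drywall, wiring — every task.
Total fee: 7 + 3 = 10.
No cover costs less than 10.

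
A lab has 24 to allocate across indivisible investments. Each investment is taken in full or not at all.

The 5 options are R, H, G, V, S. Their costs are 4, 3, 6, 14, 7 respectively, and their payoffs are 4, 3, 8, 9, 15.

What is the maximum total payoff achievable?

H + V + S: cost 3 + 14 + 7 = 24 ≤ 24, payoff 3 + 9 + 15 = 27.
R + G + S: cost 4 + 6 + 7 = 17 ≤ 24, payoff 4 + 8 + 15 = 27.
R + H + G + S: cost 4 + 3 + 6 + 7 = 20 ≤ 24, payoff 4 + 3 + 8 + 15 = 30.
Best is R, H, G, and S with total payoff 30.

30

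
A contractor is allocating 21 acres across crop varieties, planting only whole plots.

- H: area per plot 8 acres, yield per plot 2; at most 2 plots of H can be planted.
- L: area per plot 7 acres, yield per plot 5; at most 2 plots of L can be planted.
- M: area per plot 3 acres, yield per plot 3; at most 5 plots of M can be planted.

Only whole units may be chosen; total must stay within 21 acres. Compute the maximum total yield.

M has the best ratio (3/3); taking only M gives at most 5×3 = 15 (stopped by the supply cap of 5).
Mixing does better — 1×L and 4×M: area 19 ≤ 21, yield 1·5 + 4·3 = 17.

17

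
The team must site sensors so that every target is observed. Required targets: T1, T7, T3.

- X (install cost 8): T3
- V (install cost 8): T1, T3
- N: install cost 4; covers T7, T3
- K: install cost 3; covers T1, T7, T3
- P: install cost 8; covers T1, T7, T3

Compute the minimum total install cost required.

3

This is an integer covering problem.
K alone covers T1, T7, T3 — every target.
Total install cost: 3.
No cover costs less than 3.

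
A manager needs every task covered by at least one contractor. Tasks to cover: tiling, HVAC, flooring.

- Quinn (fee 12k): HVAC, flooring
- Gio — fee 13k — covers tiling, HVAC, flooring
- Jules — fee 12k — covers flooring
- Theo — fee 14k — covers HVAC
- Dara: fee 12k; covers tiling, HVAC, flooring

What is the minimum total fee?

12

Dara alone covers tiling, HVAC, flooring — every task.
Total fee: 12.
No cover costs less than 12.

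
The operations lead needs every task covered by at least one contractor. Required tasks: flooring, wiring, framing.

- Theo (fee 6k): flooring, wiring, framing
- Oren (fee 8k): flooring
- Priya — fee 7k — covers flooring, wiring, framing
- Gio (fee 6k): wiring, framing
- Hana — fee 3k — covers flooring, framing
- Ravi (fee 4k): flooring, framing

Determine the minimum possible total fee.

6

The greedy cost-per-new-task heuristic would pick Hana and Theo for 9, but a cheaper cover exists.
Theo alone covers flooring, wiring, framing — every task.
Total fee: 6.
No cover costs less than 6.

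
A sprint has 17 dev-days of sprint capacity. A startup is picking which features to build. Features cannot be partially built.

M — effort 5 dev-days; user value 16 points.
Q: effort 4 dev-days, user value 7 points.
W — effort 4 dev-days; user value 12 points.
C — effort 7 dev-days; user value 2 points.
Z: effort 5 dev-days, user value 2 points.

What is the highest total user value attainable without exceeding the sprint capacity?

35

Take M, Q, and W: effort 5 + 4 + 4 = 13 ≤ 17, user value 16 + 7 + 12 = 35.
No other feasible combination does better.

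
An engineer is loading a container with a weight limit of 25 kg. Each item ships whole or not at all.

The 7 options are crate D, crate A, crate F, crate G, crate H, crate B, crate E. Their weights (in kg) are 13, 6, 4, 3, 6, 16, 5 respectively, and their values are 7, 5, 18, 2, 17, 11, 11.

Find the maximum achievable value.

53

This is an integer program with binary decision variables.
Allowing fractional choices, the relaxed optimum would be about 53.8, but items are indivisible.
crate A + crate F + crate G + crate H + crate E: weight 6 + 4 + 3 + 6 + 5 = 24 ≤ 25, value 5 + 18 + 2 + 17 + 11 = 53.
crate A + crate F + crate H + crate E: weight 6 + 4 + 6 + 5 = 21 ≤ 25, value 5 + 18 + 17 + 11 = 51.
crate F + crate G + crate H + crate E: weight 4 + 3 + 6 + 5 = 18 ≤ 25, value 18 + 2 + 17 + 11 = 48.
Best is crate A, crate F, crate G, crate H, and crate E with total value 53.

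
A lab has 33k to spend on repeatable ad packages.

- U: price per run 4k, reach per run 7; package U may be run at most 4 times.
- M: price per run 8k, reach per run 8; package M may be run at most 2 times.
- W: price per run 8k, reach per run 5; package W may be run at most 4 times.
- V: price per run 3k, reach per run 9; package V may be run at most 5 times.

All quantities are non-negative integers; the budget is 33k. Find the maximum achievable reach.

V has the best ratio (9/3); taking only V gives at most 5×9 = 45 (stopped by the supply cap of 5).
Mixing does better — 4×U and 5×V: price 31 ≤ 33, reach 4·7 + 5·9 = 73.

73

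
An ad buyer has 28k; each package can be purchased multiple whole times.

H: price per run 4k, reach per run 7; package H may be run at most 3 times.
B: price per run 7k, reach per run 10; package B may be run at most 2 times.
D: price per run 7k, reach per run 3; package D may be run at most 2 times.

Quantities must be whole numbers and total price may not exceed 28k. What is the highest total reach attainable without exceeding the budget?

2×H and 2×B: price 22 ≤ 28, reach 2·7 + 2·10 = 34.
3×H and 2×B: price 26 ≤ 28, reach 3·7 + 2·10 = 41.
Best is 41.

41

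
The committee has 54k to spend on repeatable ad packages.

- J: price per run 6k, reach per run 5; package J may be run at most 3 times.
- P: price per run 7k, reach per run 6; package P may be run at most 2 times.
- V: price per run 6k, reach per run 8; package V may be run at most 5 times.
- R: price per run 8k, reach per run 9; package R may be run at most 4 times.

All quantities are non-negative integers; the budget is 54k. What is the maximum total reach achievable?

5×V and 3×R: price 54 ≤ 54, reach 5·8 + 3·9 = 67.
1×P, 5×V, and 2×R: price 53 ≤ 54, reach 1·6 + 5·8 + 2·9 = 64.
Best is 67.

67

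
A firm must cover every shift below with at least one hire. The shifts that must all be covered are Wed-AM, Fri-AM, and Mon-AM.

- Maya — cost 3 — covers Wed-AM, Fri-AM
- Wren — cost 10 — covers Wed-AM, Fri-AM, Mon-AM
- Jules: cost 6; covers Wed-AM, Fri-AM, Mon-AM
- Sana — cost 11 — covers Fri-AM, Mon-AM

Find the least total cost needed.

6

The greedy cost-per-new-shift heuristic would pick Maya and Jules for 9, but a cheaper cover exists.
Jules alone covers Wed-AM, Fri-AM, Mon-AM — every shift.
Total cost: 6.
No cover costs less than 6.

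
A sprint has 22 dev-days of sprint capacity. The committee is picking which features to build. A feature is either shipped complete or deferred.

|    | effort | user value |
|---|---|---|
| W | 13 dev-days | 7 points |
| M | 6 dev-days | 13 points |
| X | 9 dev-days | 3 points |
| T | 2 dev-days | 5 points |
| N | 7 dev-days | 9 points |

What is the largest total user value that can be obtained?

This is an integer program with binary decision variables.
Take M, T, and N: effort 6 + 2 + 7 = 15 ≤ 22, user value 13 + 5 + 9 = 27.
No other feasible combination does better.

27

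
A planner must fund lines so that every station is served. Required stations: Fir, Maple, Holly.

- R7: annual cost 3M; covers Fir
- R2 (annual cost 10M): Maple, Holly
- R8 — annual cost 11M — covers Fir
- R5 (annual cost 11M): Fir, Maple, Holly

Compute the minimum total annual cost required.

The greedy cost-per-new-station heuristic would pick R7 and R2 for 13, but a cheaper cover exists.
R5 alone covers Fir, Maple, Holly — every station.
Total annual cost: 11.
No cover costs less than 11.

11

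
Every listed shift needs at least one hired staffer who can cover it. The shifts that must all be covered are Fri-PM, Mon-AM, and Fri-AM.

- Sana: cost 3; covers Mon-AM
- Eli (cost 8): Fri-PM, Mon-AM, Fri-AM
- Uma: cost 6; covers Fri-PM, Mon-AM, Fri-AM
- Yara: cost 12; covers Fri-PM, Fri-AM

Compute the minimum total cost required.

This is an integer covering problem.
Uma alone covers Fri-PM, Mon-AM, Fri-AM — every shift.
Total cost: 6.
No cover costs less than 6.

6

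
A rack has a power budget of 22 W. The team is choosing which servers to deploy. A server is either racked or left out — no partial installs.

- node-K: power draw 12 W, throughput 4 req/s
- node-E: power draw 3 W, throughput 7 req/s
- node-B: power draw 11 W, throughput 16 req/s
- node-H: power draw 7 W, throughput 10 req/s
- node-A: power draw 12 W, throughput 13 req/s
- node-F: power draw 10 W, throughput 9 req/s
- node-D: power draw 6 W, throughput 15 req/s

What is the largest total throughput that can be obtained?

Allowing fractional choices, the relaxed optimum would be about 40.9, but servers are indivisible.
node-E + node-A + node-D: power draw 3 + 12 + 6 = 21 ≤ 22, throughput 7 + 13 + 15 = 35.
node-E + node-B + node-D: power draw 3 + 11 + 6 = 20 ≤ 22, throughput 7 + 16 + 15 = 38.
node-E + node-B + node-H: power draw 3 + 11 + 7 = 21 ≤ 22, throughput 7 + 16 + 10 = 33.
Best is node-E, node-B, and node-D with total throughput 38.

38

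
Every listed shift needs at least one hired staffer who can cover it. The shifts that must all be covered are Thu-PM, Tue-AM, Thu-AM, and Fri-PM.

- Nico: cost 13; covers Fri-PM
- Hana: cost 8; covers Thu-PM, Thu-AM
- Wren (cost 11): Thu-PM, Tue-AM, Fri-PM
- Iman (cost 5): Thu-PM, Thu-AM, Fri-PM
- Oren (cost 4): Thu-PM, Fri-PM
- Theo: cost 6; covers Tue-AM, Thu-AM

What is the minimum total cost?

Choose Oren and Theo: together they cover Thu-PM, Tue-AM, Thu-AM, Fri-PM — every shift.
Total cost: 4 + 6 = 10.

10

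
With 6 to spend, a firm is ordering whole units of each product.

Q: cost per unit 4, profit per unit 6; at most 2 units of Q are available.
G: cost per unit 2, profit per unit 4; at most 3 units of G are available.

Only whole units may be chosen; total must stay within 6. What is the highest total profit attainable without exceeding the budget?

1×Q and 1×G: cost 6 ≤ 6, profit 1·6 + 1·4 = 10.
3×G: cost 6 ≤ 6, profit 3·4 = 12.
Best is 12.

12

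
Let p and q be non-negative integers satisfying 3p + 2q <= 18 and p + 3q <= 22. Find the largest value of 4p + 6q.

(p,q)=(1,7): 3·1+2·7=17≤18, 1·1+3·7=22≤22, objective 46.
(p,q)=(2,6): 3·2+2·6=18≤18, 1·2+3·6=20≤22, objective 44.
(p,q)=(0,7): 3·0+2·7=14≤18, 1·0+3·7=21≤22, objective 42.
No feasible integer point exceeds 46.

46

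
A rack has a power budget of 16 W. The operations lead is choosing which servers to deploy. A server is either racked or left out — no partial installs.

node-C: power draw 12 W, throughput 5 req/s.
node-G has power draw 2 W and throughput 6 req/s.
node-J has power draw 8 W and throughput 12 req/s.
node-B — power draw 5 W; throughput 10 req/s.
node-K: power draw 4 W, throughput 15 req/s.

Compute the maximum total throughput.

This is a 0-1 knapsack instance.
node-G + node-J + node-K: power draw 2 + 8 + 4 = 14 ≤ 16, throughput 6 + 12 + 15 = 33.
node-G + node-B + node-K: power draw 2 + 5 + 4 = 11 ≤ 16, throughput 6 + 10 + 15 = 31.
Best is node-G, node-J, and node-K with total throughput 33.

33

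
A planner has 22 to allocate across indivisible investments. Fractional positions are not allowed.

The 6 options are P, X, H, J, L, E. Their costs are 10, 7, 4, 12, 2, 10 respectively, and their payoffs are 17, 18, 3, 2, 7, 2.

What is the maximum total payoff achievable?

42

P + X + L: cost 10 + 7 + 2 = 19 ≤ 22, payoff 17 + 18 + 7 = 42.
P + X + H: cost 10 + 7 + 4 = 21 ≤ 22, payoff 17 + 18 + 3 = 38.
Best is P, X, and L with total payoff 42.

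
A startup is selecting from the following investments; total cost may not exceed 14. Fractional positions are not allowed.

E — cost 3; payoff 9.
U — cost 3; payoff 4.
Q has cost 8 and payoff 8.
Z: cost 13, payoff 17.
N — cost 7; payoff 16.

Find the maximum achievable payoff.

E + N: cost 3 + 7 = 10 ≤ 14, payoff 9 + 16 = 25.
E + U + N: cost 3 + 3 + 7 = 13 ≤ 14, payoff 9 + 4 + 16 = 29.
E + U + Q: cost 3 + 3 + 8 = 14 ≤ 14, payoff 9 + 4 + 8 = 21.
Best is E, U, and N with total payoff 29.

29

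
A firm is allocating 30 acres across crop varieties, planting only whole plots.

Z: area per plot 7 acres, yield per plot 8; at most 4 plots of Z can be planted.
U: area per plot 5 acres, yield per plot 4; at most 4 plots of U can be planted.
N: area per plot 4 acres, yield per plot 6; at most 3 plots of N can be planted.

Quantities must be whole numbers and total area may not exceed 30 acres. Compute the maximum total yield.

36

3×Z and 2×N: area 29 ≤ 30, yield 3·8 + 2·6 = 36.
1×Z, 2×U, and 3×N: area 29 ≤ 30, yield 1·8 + 2·4 + 3·6 = 34.
Best is 36.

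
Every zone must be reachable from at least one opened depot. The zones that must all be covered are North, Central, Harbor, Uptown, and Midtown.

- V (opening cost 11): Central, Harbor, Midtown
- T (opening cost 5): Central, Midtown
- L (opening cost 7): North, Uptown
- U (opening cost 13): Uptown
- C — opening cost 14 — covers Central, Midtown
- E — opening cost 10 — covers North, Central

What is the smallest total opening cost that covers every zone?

18

The greedy cost-per-new-zone heuristic would pick T, L, and V for 23, but a cheaper cover exists.
Choose V and L: together they cover North, Central, Harbor, Uptown, Midtown — every zone.
Total opening cost: 11 + 7 = 18.
No cover costs less than 18.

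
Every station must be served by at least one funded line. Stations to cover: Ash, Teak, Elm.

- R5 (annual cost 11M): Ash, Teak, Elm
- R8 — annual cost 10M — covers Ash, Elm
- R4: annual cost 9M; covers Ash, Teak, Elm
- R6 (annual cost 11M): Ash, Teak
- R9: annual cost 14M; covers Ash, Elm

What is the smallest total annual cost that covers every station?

9

R4 alone covers Ash, Teak, Elm — every station.
Total annual cost: 9.
No cover costs less than 9.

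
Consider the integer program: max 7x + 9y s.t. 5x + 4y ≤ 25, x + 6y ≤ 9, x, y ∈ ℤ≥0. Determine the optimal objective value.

35

The continuous relaxation peaks at (4.38, 0.769) with value 37.62; rounding to a feasible lattice point costs some objective.
(x,y)=(5,0): 5·5+4·0=25≤25, 1·5+6·0=5≤9, objective 35.
(x,y)=(3,1): 5·3+4·1=19≤25, 1·3+6·1=9≤9, objective 30.
(x,y)=(4,0): 5·4+4·0=20≤25, 1·4+6·0=4≤9, objective 28.
The best lattice point is (5,0), giving 35.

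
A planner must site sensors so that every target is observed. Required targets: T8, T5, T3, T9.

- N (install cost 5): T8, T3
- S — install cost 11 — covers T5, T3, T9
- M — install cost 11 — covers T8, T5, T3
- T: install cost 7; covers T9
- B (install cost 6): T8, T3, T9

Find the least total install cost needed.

This is a weighted set-cover instance.
The greedy cost-per-new-target heuristic would pick B and S for 17, but a cheaper cover exists.
Choose N and S: together they cover T8, T5, T3, T9 — every target.
Total install cost: 5 + 11 = 16.
No cover costs less than 16.

16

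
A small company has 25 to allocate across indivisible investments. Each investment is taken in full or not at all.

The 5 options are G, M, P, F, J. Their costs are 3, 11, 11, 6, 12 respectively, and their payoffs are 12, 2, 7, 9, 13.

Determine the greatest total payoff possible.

Allowing fractional choices, the relaxed optimum would be about 36.5, but investments are indivisible.
G + J: cost 3 + 12 = 15 ≤ 25, payoff 12 + 13 = 25.
G + P + F: cost 3 + 11 + 6 = 20 ≤ 25, payoff 12 + 7 + 9 = 28.
G + F + J: cost 3 + 6 + 12 = 21 ≤ 25, payoff 12 + 9 + 13 = 34.
Best is G, F, and J with total payoff 34.

34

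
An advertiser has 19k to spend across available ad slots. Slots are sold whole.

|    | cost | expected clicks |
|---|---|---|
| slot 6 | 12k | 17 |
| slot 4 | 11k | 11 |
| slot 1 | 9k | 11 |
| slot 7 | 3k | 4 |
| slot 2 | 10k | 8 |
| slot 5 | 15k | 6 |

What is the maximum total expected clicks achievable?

21

slot 1 + slot 2: cost 9 + 10 = 19 ≤ 19, expected clicks 11 + 8 = 19.
slot 6 + slot 7: cost 12 + 3 = 15 ≤ 19, expected clicks 17 + 4 = 21.
slot 6: cost 12 ≤ 19, expected clicks 17.
Best is slot 6 and slot 7 with total expected clicks 21.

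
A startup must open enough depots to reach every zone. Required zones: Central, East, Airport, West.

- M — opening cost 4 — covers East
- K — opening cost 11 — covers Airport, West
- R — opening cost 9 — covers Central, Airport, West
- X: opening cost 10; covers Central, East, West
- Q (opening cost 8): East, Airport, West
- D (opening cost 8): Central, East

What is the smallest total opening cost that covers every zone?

13

The greedy cost-per-new-zone heuristic would pick Q and D for 16, but a cheaper cover exists.
Choose M and R: together they cover Central, East, Airport, West — every zone.
Total opening cost: 4 + 9 = 13.
No cover costs less than 13.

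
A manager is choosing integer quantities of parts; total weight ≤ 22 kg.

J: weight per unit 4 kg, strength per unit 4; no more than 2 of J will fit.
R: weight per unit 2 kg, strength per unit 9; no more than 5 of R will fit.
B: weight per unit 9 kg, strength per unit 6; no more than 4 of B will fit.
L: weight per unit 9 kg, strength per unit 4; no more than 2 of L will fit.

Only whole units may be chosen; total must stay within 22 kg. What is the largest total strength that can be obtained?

53

5×R and 1×B: weight 19 ≤ 22, strength 5·9 + 1·6 = 51.
2×J and 5×R: weight 18 ≤ 22, strength 2·4 + 5·9 = 53.
Best is 53.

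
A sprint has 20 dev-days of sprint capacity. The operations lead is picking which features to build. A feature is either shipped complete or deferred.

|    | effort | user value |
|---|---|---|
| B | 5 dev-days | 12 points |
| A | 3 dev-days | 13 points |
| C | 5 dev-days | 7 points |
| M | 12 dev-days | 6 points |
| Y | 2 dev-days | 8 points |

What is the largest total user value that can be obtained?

40

B + A + C: effort 5 + 3 + 5 = 13 ≤ 20, user value 12 + 13 + 7 = 32.
B + A + C + Y: effort 5 + 3 + 5 + 2 = 15 ≤ 20, user value 12 + 13 + 7 + 8 = 40.
B + A + Y: effort 5 + 3 + 2 = 10 ≤ 20, user value 12 + 13 + 8 = 33.
Best is B, A, C, and Y with total user value 40.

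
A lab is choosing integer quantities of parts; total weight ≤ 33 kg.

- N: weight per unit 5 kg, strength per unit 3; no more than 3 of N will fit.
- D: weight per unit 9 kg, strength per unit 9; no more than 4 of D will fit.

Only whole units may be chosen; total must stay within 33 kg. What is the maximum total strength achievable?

30

D has the best ratio (9/9); taking only D gives at most 3×9 = 27 (stopped by the weight limit).
Mixing does better — 1×N and 3×D: weight 32 ≤ 33, strength 1·3 + 3·9 = 30.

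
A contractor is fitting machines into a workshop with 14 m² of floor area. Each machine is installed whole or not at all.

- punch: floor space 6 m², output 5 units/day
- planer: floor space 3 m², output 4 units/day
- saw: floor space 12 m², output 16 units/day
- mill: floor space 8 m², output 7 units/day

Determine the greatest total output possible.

16

This is a 0-1 knapsack instance.
Allowing fractional choices, the relaxed optimum would be about 18.7, but machines are indivisible.
saw: floor space 12 ≤ 14, output 16.
planer + mill: floor space 3 + 8 = 11 ≤ 14, output 4 + 7 = 11.
punch + mill: floor space 6 + 8 = 14 ≤ 14, output 5 + 7 = 12.
Best is saw with total output 16.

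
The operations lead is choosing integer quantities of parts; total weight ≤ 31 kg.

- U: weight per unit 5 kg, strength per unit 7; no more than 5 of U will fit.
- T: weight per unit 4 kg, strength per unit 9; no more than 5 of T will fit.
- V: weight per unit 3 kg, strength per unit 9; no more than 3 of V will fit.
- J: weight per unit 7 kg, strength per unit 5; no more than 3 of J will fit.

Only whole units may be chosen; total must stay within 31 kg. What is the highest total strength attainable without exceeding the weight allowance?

This is a bounded integer knapsack.
Take 5×T and 3×V: weight 29 ≤ 31, strength 5·9 + 3·9 = 72.
V has the best ratio (9/3) and is taken to its limit of 3; remaining capacity is filled optimally with the others.

72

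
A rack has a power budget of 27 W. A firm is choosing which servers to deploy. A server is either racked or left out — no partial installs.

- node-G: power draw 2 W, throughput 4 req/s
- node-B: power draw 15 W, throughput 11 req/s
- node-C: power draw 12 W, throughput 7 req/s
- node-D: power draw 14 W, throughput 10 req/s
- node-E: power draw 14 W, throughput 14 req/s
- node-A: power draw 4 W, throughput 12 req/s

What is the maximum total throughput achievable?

Allowing fractional choices, the relaxed optimum would be about 35.1, but servers are indivisible.
node-G + node-B + node-A: power draw 2 + 15 + 4 = 21 ≤ 27, throughput 4 + 11 + 12 = 27.
node-G + node-E + node-A: power draw 2 + 14 + 4 = 20 ≤ 27, throughput 4 + 14 + 12 = 30.
node-E + node-A: power draw 14 + 4 = 18 ≤ 27, throughput 14 + 12 = 26.
Best is node-G, node-E, and node-A with total throughput 30.

30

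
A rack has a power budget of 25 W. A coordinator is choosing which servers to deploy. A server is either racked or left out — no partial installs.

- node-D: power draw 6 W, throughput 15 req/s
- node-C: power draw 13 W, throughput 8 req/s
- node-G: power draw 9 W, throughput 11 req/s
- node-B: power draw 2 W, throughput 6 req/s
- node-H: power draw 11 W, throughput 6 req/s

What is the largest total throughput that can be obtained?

Allowing fractional choices, the relaxed optimum would be about 36.9, but servers are indivisible.
node-D + node-C + node-B: power draw 6 + 13 + 2 = 21 ≤ 25, throughput 15 + 8 + 6 = 29.
node-D + node-B + node-H: power draw 6 + 2 + 11 = 19 ≤ 25, throughput 15 + 6 + 6 = 27.
node-D + node-G + node-B: power draw 6 + 9 + 2 = 17 ≤ 25, throughput 15 + 11 + 6 = 32.
Best is node-D, node-G, and node-B with total throughput 32.

32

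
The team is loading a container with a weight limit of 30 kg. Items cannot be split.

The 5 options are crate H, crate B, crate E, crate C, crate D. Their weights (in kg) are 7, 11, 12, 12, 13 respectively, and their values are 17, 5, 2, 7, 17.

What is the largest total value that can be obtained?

34

crate H + crate D: weight 7 + 13 = 20 ≤ 30, value 17 + 17 = 34.
crate H + crate C: weight 7 + 12 = 19 ≤ 30, value 17 + 7 = 24.
crate H + crate B + crate C: weight 7 + 11 + 12 = 30 ≤ 30, value 17 + 5 + 7 = 29.
Best is crate H and crate D with total value 34.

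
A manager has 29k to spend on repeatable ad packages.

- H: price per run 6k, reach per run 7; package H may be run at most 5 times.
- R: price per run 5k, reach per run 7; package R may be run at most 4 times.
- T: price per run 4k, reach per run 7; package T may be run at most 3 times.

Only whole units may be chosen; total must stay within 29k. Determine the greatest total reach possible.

42

3×R and 3×T: price 27 ≤ 29, reach 3·7 + 3·7 = 42.
4×R and 2×T: price 28 ≤ 29, reach 4·7 + 2·7 = 42.
Best is 42.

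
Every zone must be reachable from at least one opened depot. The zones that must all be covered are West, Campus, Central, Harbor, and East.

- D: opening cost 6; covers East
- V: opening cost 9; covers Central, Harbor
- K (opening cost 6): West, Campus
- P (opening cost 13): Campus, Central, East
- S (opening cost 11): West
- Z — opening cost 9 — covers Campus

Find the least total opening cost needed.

Choose D, V, and K: together they cover West, Campus, Central, Harbor, East — every zone.
Total opening cost: 6 + 9 + 6 = 21.
No cover costs less than 21.

21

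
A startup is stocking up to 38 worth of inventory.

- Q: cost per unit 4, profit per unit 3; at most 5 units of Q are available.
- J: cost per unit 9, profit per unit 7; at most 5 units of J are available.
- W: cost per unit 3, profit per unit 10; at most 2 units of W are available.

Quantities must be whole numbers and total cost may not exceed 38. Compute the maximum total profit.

44

W has the best ratio (10/3); taking only W gives at most 2×10 = 20 (stopped by the supply cap of 2).
Mixing does better — 1×Q, 3×J, and 2×W: cost 37 ≤ 38, profit 1·3 + 3·7 + 2·10 = 44.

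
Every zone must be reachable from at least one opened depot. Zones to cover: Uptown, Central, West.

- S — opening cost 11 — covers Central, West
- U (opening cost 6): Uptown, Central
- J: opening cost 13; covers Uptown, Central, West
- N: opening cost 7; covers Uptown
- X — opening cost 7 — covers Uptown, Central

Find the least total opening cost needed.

13

The greedy cost-per-new-zone heuristic would pick U and S for 17, but a cheaper cover exists.
J alone covers Uptown, Central, West — every zone.
Total opening cost: 13.
No cover costs less than 13.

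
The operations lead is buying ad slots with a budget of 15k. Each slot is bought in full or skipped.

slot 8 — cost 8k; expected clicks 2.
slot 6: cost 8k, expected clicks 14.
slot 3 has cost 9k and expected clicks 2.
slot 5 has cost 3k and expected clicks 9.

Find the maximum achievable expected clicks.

23

This is a 0-1 knapsack instance.
Allowing fractional choices, the relaxed optimum would be about 24.0, but ad slots are indivisible.
slot 6: cost 8 ≤ 15, expected clicks 14.
slot 8 + slot 5: cost 8 + 3 = 11 ≤ 15, expected clicks 2 + 9 = 11.
slot 6 + slot 5: cost 8 + 3 = 11 ≤ 15, expected clicks 14 + 9 = 23.
Best is slot 6 and slot 5 with total expected clicks 23.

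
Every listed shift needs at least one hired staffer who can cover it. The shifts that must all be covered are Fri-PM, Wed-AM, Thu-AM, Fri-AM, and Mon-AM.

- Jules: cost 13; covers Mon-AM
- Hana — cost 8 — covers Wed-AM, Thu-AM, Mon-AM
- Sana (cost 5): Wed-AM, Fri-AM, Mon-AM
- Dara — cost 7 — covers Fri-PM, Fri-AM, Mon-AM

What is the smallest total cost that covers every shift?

The greedy cost-per-new-shift heuristic would pick Sana, Dara, and Hana for 20, but a cheaper cover exists.
Choose Hana and Dara: together they cover Fri-PM, Wed-AM, Thu-AM, Fri-AM, Mon-AM — every shift.
Total cost: 8 + 7 = 15.
No cover costs less than 15.

15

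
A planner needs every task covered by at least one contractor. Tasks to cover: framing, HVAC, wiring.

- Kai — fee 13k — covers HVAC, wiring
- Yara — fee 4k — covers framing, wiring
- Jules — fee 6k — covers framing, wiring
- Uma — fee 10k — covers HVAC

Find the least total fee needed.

This is an integer covering problem.
Choose Yara and Uma: together they cover framing, HVAC, wiring — every task.
Total fee: 4 + 10 = 14.
No cover costs less than 14.

14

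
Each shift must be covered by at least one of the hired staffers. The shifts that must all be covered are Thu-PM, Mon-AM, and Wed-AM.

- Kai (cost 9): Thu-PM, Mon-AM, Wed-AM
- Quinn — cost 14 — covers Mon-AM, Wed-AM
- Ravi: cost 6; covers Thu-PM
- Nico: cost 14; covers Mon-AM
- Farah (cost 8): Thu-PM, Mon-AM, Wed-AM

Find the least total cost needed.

This is a weighted set-cover instance.
Farah alone covers Thu-PM, Mon-AM, Wed-AM — every shift.
Total cost: 8.

8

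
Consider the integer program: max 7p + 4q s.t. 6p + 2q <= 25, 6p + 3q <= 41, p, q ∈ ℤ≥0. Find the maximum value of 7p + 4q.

48

Relaxing integrality, the LP optimum is 50.00 at (p,q) = (0, 12.5), which is not an integer point.
(p,q)=(0,12): 6·0+2·12=24≤25, 6·0+3·12=36≤41, objective 48.
(p,q)=(0,11): 6·0+2·11=22≤25, 6·0+3·11=33≤41, objective 44.
Maximum is 48 at (p,q)=(0,12).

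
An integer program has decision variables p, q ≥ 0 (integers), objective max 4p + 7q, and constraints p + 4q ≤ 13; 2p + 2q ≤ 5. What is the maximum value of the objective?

14

The continuous relaxation peaks at (0, 2.5) with value 17.50; rounding to a feasible lattice point costs some objective.
(p,q)=(0,2): 1·0+4·2=8≤13, 2·0+2·2=4≤5, objective 14.
(p,q)=(1,1): 1·1+4·1=5≤13, 2·1+2·1=4≤5, objective 11.
(p,q)=(0,1): 1·0+4·1=4≤13, 2·0+2·1=2≤5, objective 7.
The best lattice point is (0,2), giving 14.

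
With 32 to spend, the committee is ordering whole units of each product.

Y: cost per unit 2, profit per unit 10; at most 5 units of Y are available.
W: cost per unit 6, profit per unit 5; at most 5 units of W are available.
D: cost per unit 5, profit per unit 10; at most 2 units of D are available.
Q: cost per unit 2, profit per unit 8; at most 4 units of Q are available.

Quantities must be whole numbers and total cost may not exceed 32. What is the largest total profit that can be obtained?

Y has the best ratio (10/2); taking only Y gives at most 5×10 = 50 (stopped by the supply cap of 5).
Mixing does better — 5×Y, 2×D, and 4×Q: cost 28 ≤ 32, profit 5·10 + 2·10 + 4·8 = 102.

102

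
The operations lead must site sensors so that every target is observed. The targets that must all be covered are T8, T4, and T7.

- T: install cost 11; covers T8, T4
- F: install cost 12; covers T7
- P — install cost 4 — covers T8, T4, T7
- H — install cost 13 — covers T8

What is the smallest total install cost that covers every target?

P alone covers T8, T4, T7 — every target.
Total install cost: 4.
No cover costs less than 4.

4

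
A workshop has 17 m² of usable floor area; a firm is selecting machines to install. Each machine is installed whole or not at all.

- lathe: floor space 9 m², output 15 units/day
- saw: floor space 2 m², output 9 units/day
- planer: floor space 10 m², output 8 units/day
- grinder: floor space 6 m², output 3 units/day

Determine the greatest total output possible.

Allowing fractional choices, the relaxed optimum would be about 28.8, but machines are indivisible.
lathe + saw: floor space 9 + 2 = 11 ≤ 17, output 15 + 9 = 24.
lathe + saw + grinder: floor space 9 + 2 + 6 = 17 ≤ 17, output 15 + 9 + 3 = 27.
Best is lathe, saw, and grinder with total output 27.

27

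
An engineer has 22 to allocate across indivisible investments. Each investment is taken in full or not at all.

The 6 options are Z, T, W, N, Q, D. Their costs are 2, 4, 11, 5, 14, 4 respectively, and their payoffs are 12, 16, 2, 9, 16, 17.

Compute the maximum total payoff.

54

Take Z, T, N, and D: cost 2 + 4 + 5 + 4 = 15 ≤ 22, payoff 12 + 16 + 9 + 17 = 54.
No other feasible combination does better.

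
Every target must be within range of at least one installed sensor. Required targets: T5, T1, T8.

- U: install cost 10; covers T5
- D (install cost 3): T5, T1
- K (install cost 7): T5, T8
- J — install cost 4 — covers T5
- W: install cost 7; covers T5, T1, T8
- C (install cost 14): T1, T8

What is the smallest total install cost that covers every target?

The greedy cost-per-new-target heuristic would pick D and K for 10, but a cheaper cover exists.
W alone covers T5, T1, T8 — every target.
Total install cost: 7.
No cover costs less than 7.

7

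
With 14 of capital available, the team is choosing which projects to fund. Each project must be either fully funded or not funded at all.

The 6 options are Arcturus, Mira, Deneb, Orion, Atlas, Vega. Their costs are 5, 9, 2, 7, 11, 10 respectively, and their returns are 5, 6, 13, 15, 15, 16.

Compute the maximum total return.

33

Deneb + Orion: cost 2 + 7 = 9 ≤ 14, return 13 + 15 = 28.
Deneb + Vega: cost 2 + 10 = 12 ≤ 14, return 13 + 16 = 29.
Arcturus + Deneb + Orion: cost 5 + 2 + 7 = 14 ≤ 14, return 5 + 13 + 15 = 33.
Best is Arcturus, Deneb, and Orion with total return 33.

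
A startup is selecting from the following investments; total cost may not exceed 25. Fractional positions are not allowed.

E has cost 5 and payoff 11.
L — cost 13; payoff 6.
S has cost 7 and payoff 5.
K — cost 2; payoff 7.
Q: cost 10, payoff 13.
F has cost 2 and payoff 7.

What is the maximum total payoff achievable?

38

Allowing fractional choices, the relaxed optimum would be about 42.3, but investments are indivisible.
E + K + Q + F: cost 5 + 2 + 10 + 2 = 19 ≤ 25, payoff 11 + 7 + 13 + 7 = 38.
E + S + Q + F: cost 5 + 7 + 10 + 2 = 24 ≤ 25, payoff 11 + 5 + 13 + 7 = 36.
E + S + K + Q: cost 5 + 7 + 2 + 10 = 24 ≤ 25, payoff 11 + 5 + 7 + 13 = 36.
Best is E, K, Q, and F with total payoff 38.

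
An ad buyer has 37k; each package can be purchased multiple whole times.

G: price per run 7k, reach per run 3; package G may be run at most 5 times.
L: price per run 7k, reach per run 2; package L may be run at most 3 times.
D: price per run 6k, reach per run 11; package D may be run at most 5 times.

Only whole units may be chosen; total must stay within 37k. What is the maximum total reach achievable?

This is a bounded integer knapsack.
D has the best ratio (11/6); taking only D gives at most 5×11 = 55 (stopped by the supply cap of 5).
Mixing does better — 1×G and 5×D: price 37 ≤ 37, reach 1·3 + 5·11 = 58.

58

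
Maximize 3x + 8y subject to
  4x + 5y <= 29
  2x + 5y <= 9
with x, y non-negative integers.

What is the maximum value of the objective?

14

(x,y)=(2,1) is feasible, giving 14.
(x,y)=(1,1) is feasible, giving 11.
(x,y)=(3,0) is feasible, giving 9.
No feasible integer point exceeds 14.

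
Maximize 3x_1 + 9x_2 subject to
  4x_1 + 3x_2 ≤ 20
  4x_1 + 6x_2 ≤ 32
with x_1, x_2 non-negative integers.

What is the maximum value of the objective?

45

The continuous relaxation peaks at (0, 5.33) with value 48.00; rounding to a feasible lattice point costs some objective.
(x_1,x_2)=(0,5): 4·0+3·5=15≤20, 4·0+6·5=30≤32, objective 45.
(x_1,x_2)=(1,4): 4·1+3·4=16≤20, 4·1+6·4=28≤32, objective 39.
Maximum is 45 at (x_1,x_2)=(0,5).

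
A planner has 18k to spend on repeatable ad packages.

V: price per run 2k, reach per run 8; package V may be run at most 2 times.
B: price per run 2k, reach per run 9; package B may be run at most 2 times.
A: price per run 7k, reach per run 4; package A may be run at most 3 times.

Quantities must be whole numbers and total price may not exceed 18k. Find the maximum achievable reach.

38

This is a bounded integer knapsack.
B has the best ratio (9/2); taking only B gives at most 2×9 = 18 (stopped by the supply cap of 2).
Mixing does better — 2×V, 2×B, and 1×A: price 15 ≤ 18, reach 2·8 + 2·9 + 1·4 = 38.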